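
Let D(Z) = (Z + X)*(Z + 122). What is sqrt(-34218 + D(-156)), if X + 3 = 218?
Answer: 8*I*sqrt(566) ≈ 190.33*I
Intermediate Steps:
X = 215 (X = -3 + 218 = 215)
D(Z) = (122 + Z)*(215 + Z) (D(Z) = (Z + 215)*(Z + 122) = (215 + Z)*(122 + Z) = (122 + Z)*(215 + Z))
sqrt(-34218 + D(-156)) = sqrt(-34218 + (26230 + (-156)**2 + 337*(-156))) = sqrt(-34218 + (26230 + 24336 - 52572)) = sqrt(-34218 - 2006) = sqrt(-36224) = 8*I*sqrt(566)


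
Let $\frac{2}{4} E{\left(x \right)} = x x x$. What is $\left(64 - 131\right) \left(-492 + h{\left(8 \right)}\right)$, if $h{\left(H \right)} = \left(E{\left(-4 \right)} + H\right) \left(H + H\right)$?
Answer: $161604$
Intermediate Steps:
$E{\left(x \right)} = 2 x^{3}$ ($E{\left(x \right)} = 2 x x x = 2 x^{2} x = 2 x^{3}$)
$h{\left(H \right)} = 2 H \left(-128 + H\right)$ ($h{\left(H \right)} = \left(2 \left(-4\right)^{3} + H\right) \left(H + H\right) = \left(2 \left(-64\right) + H\right) 2 H = \left(-128 + H\right) 2 H = 2 H \left(-128 + H\right)$)
$\left(64 - 131\right) \left(-492 + h{\left(8 \right)}\right) = \left(64 - 131\right) \left(-492 + 2 \cdot 8 \left(-128 + 8\right)\right) = - 67 \left(-492 + 2 \cdot 8 \left(-120\right)\right) = - 67 \left(-492 - 1920\right) = \left(-67\right) \left(-2412\right) = 161604$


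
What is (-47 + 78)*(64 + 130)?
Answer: 6014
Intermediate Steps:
(-47 + 78)*(64 + 130) = 31*194 = 6014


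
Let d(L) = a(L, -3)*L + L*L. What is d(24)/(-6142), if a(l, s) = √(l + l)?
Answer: -288/3071 - 48*√3/3071 ≈ -0.12085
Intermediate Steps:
a(l, s) = √2*√l (a(l, s) = √(2*l) = √2*√l)
d(L) = L² + √2*L^(3/2) (d(L) = (√2*√L)*L + L*L = √2*L^(3/2) + L² = L² + √2*L^(3/2))
d(24)/(-6142) = (24*(24 + √2*√24))/(-6142) = (24*(24 + √2*(2*√6)))*(-1/6142) = (24*(24 + 4*√3))*(-1/6142) = (576 + 96*√3)*(-1/6142) = -288/3071 - 48*√3/3071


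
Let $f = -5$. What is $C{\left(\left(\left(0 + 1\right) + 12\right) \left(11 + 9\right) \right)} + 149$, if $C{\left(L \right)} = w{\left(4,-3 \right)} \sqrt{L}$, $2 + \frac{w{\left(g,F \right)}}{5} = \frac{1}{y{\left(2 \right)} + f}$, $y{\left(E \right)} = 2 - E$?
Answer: $149 - 22 \sqrt{65} \approx -28.37$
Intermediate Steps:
$w{\left(g,F \right)} = -11$ ($w{\left(g,F \right)} = -10 + \frac{5}{\left(2 - 2\right) - 5} = -10 + \frac{5}{0 - 5} = -10 + \frac{5}{-5} = -10 + 5 \left(- \frac{1}{5}\right) = -10 - 1 = -11$)
$C{\left(L \right)} = - 11 \sqrt{L}$
$C{\left(\left(\left(0 + 1\right) + 12\right) \left(11 + 9\right) \right)} + 149 = - 11 \sqrt{\left(\left(0 + 1\right) + 12\right) \left(11 + 9\right)} + 149 = - 11 \sqrt{\left(1 + 12\right) 20} + 149 = - 11 \sqrt{13 \cdot 20} + 149 = - 11 \sqrt{260} + 149 = - 11 \cdot 2 \sqrt{65} + 149 = - 22 \sqrt{65} + 149 = 149 - 22 \sqrt{65}$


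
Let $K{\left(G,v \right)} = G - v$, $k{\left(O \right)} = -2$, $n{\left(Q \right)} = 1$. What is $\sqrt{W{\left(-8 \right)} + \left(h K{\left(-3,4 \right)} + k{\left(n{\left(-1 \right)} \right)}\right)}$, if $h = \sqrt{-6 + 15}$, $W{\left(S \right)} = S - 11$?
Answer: $i \sqrt{42} \approx 6.4807 i$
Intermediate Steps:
$W{\left(S \right)} = -11 + S$ ($W{\left(S \right)} = S - 11 = -11 + S$)
$h = 3$ ($h = \sqrt{9} = 3$)
$\sqrt{W{\left(-8 \right)} + \left(h K{\left(-3,4 \right)} + k{\left(n{\left(-1 \right)} \right)}\right)} = \sqrt{\left(-11 - 8\right) + \left(3 \left(-3 - 4\right) - 2\right)} = \sqrt{-19 + \left(3 \left(-3 - 4\right) - 2\right)} = \sqrt{-19 + \left(3 \left(-7\right) - 2\right)} = \sqrt{-19 - 23} = \sqrt{-42} = i \sqrt{42}$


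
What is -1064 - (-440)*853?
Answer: 374256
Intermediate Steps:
-1064 - (-440)*853 = -1064 - 440*(-853) = -1064 + 375320 = 374256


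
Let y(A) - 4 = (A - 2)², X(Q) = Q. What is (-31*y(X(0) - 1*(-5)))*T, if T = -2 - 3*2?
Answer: 3224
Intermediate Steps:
T = -8 (T = -2 - 6 = -8)
y(A) = 4 + (-2 + A)² (y(A) = 4 + (A - 2)² = 4 + (-2 + A)²)
(-31*y(X(0) - 1*(-5)))*T = -31*(4 + (-2 + (0 - 1*(-5)))²)*(-8) = -31*(4 + (-2 + (0 + 5))²)*(-8) = -31*(4 + (-2 + 5)²)*(-8) = -31*(4 + 3²)*(-8) = -31*(4 + 9)*(-8) = -31*13*(-8) = -403*(-8) = 3224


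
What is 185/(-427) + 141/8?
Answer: 58727/3416 ≈ 17.192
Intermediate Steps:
185/(-427) + 141/8 = 185*(-1/427) + 141*(⅛) = -185/427 + 141/8 = 58727/3416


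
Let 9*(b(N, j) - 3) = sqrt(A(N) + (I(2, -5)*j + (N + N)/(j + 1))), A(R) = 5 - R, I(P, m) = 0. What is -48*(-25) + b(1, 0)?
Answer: 1203 + sqrt(6)/9 ≈ 1203.3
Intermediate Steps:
b(N, j) = 3 + sqrt(5 - N + 2*N/(1 + j))/9 (b(N, j) = 3 + sqrt((5 - N) + (0*j + (N + N)/(j + 1)))/9 = 3 + sqrt((5 - N) + (0 + (2*N)/(1 + j)))/9 = 3 + sqrt((5 - N) + (0 + 2*N/(1 + j)))/9 = 3 + sqrt((5 - N) + 2*N/(1 + j))/9 = 3 + sqrt(5 - N + 2*N/(1 + j))/9)
-48*(-25) + b(1, 0) = -48*(-25) + (3 + sqrt((2*1 + (1 + 0)*(5 - 1*1))/(1 + 0))/9) = 1200 + (3 + sqrt((2 + 1*(5 - 1))/1)/9) = 1200 + (3 + sqrt(1*(2 + 1*4))/9) = 1200 + (3 + sqrt(1*(2 + 4))/9) = 1200 + (3 + sqrt(1*6)/9) = 1200 + (3 + sqrt(6)/9) = 1203 + sqrt(6)/9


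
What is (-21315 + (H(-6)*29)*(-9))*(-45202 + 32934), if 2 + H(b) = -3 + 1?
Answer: 248684628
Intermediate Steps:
H(b) = -4 (H(b) = -2 + (-3 + 1) = -2 - 2 = -4)
(-21315 + (H(-6)*29)*(-9))*(-45202 + 32934) = (-21315 - 4*29*(-9))*(-45202 + 32934) = (-21315 - 116*(-9))*(-12268) = (-21315 + 1044)*(-12268) = -20271*(-12268) = 248684628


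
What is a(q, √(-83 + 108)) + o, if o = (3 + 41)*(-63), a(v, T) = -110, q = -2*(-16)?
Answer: -2882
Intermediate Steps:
q = 32
o = -2772 (o = 44*(-63) = -2772)
a(q, √(-83 + 108)) + o = -110 - 2772 = -2882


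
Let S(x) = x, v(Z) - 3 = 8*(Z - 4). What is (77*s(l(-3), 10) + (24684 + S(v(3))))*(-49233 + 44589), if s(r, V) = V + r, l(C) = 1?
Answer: -118542744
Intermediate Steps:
v(Z) = -29 + 8*Z (v(Z) = 3 + 8*(Z - 4) = 3 + 8*(-4 + Z) = 3 + (-32 + 8*Z) = -29 + 8*Z)
(77*s(l(-3), 10) + (24684 + S(v(3))))*(-49233 + 44589) = (77*(10 + 1) + (24684 + (-29 + 8*3)))*(-49233 + 44589) = (77*11 + (24684 + (-29 + 24)))*(-4644) = (847 + (24684 - 5))*(-4644) = (847 + 24679)*(-4644) = 25526*(-4644) = -118542744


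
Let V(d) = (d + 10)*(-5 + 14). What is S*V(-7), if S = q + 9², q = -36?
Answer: 1215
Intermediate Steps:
V(d) = 90 + 9*d (V(d) = (10 + d)*9 = 90 + 9*d)
S = 45 (S = -36 + 9² = -36 + 81 = 45)
S*V(-7) = 45*(90 + 9*(-7)) = 45*(90 - 63) = 45*27 = 1215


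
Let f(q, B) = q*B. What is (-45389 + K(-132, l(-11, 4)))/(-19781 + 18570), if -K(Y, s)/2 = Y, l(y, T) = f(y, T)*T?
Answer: 45125/1211 ≈ 37.263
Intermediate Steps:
f(q, B) = B*q
l(y, T) = y*T² (l(y, T) = (T*y)*T = y*T²)
K(Y, s) = -2*Y
(-45389 + K(-132, l(-11, 4)))/(-19781 + 18570) = (-45389 - 2*(-132))/(-19781 + 18570) = (-45389 + 264)/(-1211) = -45125*(-1/1211) = 45125/1211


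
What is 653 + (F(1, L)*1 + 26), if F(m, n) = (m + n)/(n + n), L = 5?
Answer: 3398/5 ≈ 679.60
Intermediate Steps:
F(m, n) = (m + n)/(2*n) (F(m, n) = (m + n)/((2*n)) = (m + n)*(1/(2*n)) = (m + n)/(2*n))
653 + (F(1, L)*1 + 26) = 653 + (((½)*(1 + 5)/5)*1 + 26) = 653 + (((½)*(⅕)*6)*1 + 26) = 653 + ((⅗)*1 + 26) = 653 + (⅗ + 26) = 653 + 133/5 = 3398/5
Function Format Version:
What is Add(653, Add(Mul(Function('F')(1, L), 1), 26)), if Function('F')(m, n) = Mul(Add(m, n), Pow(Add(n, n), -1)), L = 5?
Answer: Rational(3398, 5) ≈ 679.60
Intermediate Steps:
Function('F')(m, n) = Mul(Rational(1, 2), Pow(n, -1), Add(m, n)) (Function('F')(m, n) = Mul(Add(m, n), Pow(Mul(2, n), -1)) = Mul(Add(m, n), Mul(Rational(1, 2), Pow(n, -1))) = Mul(Rational(1, 2), Pow(n, -1), Add(m, n)))
Add(653, Add(Mul(Function('F')(1, L), 1), 26)) = Add(653, Add(Mul(Mul(Rational(1, 2), Pow(5, -1), Add(1, 5)), 1), 26)) = Add(653, Add(Mul(Mul(Rational(1, 2), Rational(1, 5), 6), 1), 26)) = Add(653, Add(Mul(Rational(3, 5), 1), 26)) = Add(653, Add(Rational(3, 5), 26)) = Add(653, Rational(133, 5)) = Rational(3398, 5)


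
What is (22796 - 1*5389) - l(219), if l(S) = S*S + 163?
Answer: -30717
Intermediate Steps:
l(S) = 163 + S**2 (l(S) = S**2 + 163 = 163 + S**2)
(22796 - 1*5389) - l(219) = (22796 - 1*5389) - (163 + 219**2) = (22796 - 5389) - (163 + 47961) = 17407 - 1*48124 = 17407 - 48124 = -30717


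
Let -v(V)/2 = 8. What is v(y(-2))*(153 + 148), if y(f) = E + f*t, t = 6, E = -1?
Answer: -4816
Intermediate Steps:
y(f) = -1 + 6*f (y(f) = -1 + f*6 = -1 + 6*f)
v(V) = -16 (v(V) = -2*8 = -16)
v(y(-2))*(153 + 148) = -16*(153 + 148) = -16*301 = -4816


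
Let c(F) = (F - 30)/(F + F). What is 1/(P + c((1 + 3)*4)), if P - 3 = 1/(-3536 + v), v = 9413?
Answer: 94032/240973 ≈ 0.39022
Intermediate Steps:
c(F) = (-30 + F)/(2*F) (c(F) = (-30 + F)/((2*F)) = (-30 + F)*(1/(2*F)) = (-30 + F)/(2*F))
P = 17632/5877 (P = 3 + 1/(-3536 + 9413) = 3 + 1/5877 = 17632/5877 ≈ 3.0002)
1/(P + c((1 + 3)*4)) = 1/(17632/5877 + (-30 + (1 + 3)*4)/(2*(((1 + 3)*4)))) = 1/(17632/5877 + (-30 + 4*4)/(2*((4*4)))) = 1/(17632/5877 + (½)*(-30 + 16)/16) = 1/(17632/5877 + (½)*(1/16)*(-14)) = 1/(17632/5877 - 7/16) = 1/(240973/94032) = 94032/240973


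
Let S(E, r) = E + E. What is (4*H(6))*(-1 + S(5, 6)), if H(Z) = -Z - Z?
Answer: -432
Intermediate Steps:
S(E, r) = 2*E
H(Z) = -2*Z
(4*H(6))*(-1 + S(5, 6)) = (4*(-2*6))*(-1 + 2*5) = (4*(-12))*(-1 + 10) = -48*9 = -432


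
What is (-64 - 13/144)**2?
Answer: 85174441/20736 ≈ 4107.6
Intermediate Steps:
(-64 - 13/144)**2 = (-9229/144)**2 = 85174441/20736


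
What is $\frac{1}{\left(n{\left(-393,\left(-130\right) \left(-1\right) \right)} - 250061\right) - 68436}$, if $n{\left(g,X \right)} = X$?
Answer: $- \frac{1}{318367} \approx -3.141 \cdot 10^{-6}$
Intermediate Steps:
$\frac{1}{\left(n{\left(-393,\left(-130\right) \left(-1\right) \right)} - 250061\right) - 68436} = \frac{1}{\left(\left(-130\right) \left(-1\right) - 250061\right) - 68436} = \frac{1}{\left(130 - 250061\right) - 68436} = \frac{1}{-249931 - 68436} = \frac{1}{-318367} = - \frac{1}{318367}$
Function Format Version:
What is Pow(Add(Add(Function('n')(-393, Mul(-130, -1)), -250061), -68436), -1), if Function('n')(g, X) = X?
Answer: Rational(-1, 318367) ≈ -3.1410e-6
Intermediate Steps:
Pow(Add(Add(Function('n')(-393, Mul(-130, -1)), -250061), -68436), -1) = Pow(Add(Add(Mul(-130, -1), -250061), -68436), -1) = Pow(Add(Add(130, -250061), -68436), -1) = Pow(Add(-249931, -68436), -1) = Pow(-318367, -1) = Rational(-1, 318367)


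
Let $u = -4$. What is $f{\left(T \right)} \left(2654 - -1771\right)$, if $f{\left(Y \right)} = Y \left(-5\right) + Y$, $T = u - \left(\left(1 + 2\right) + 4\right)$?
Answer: $194700$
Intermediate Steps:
$T = -11$ ($T = -4 - \left(\left(1 + 2\right) + 4\right) = -4 - \left(3 + 4\right) = -4 - 7 = -11$)
$f{\left(Y \right)} = - 4 Y$ ($f{\left(Y \right)} = - 5 Y + Y = - 4 Y$)
$f{\left(T \right)} \left(2654 - -1771\right) = \left(-4\right) \left(-11\right) \left(2654 - -1771\right) = 44 \left(2654 + 1771\right) = 44 \cdot 4425 = 194700$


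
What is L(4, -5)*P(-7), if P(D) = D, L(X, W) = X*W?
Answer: 140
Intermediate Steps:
L(X, W) = W*X
L(4, -5)*P(-7) = -5*4*(-7) = -20*(-7) = 140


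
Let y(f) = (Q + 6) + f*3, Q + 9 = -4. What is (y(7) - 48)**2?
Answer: 1156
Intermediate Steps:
Q = -13 (Q = -9 - 4 = -13)
y(f) = -7 + 3*f (y(f) = (-13 + 6) + f*3 = -7 + 3*f)
(y(7) - 48)**2 = ((-7 + 3*7) - 48)**2 = ((-7 + 21) - 48)**2 = (14 - 48)**2 = (-34)**2 = 1156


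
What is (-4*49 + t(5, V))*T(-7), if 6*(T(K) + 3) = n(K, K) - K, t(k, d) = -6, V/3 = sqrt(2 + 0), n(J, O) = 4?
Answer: 707/3 ≈ 235.67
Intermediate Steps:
V = 3*sqrt(2) (V = 3*sqrt(2 + 0) = 3*sqrt(2) ≈ 4.2426)
T(K) = -7/3 - K/6 (T(K) = -3 + (4 - K)/6 = -3 + (2/3 - K/6) = -7/3 - K/6)
(-4*49 + t(5, V))*T(-7) = (-4*49 - 6)*(-7/3 - 1/6*(-7)) = (-196 - 6)*(-7/3 + 7/6) = -202*(-7/6) = 707/3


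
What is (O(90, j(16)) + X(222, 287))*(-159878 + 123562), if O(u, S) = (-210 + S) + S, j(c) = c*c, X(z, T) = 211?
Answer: -18630108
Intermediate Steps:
j(c) = c**2
O(u, S) = -210 + 2*S
(O(90, j(16)) + X(222, 287))*(-159878 + 123562) = ((-210 + 2*16**2) + 211)*(-159878 + 123562) = ((-210 + 2*256) + 211)*(-36316) = ((-210 + 512) + 211)*(-36316) = (302 + 211)*(-36316) = 513*(-36316) = -18630108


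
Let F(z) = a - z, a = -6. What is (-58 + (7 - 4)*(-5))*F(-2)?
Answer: 292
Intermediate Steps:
F(z) = -6 - z
(-58 + (7 - 4)*(-5))*F(-2) = (-58 + (7 - 4)*(-5))*(-6 - 1*(-2)) = (-58 + 3*(-5))*(-6 + 2) = (-58 - 15)*(-4) = -73*(-4) = 292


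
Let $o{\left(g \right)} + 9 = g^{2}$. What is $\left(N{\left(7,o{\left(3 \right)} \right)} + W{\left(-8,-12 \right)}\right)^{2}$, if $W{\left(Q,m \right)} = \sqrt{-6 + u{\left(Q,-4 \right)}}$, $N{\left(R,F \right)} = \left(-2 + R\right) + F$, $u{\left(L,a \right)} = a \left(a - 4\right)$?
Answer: $51 + 10 \sqrt{26} \approx 101.99$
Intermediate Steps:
$u{\left(L,a \right)} = a \left(-4 + a\right)$
$o{\left(g \right)} = -9 + g^{2}$
$N{\left(R,F \right)} = -2 + F + R$
$W{\left(Q,m \right)} = \sqrt{26}$ ($W{\left(Q,m \right)} = \sqrt{-6 - 4 \left(-4 - 4\right)} = \sqrt{-6 - -32} = \sqrt{-6 + 32} = \sqrt{26}$)
$\left(N{\left(7,o{\left(3 \right)} \right)} + W{\left(-8,-12 \right)}\right)^{2} = \left(\left(-2 - \left(9 - 3^{2}\right) + 7\right) + \sqrt{26}\right)^{2} = \left(\left(-2 + \left(-9 + 9\right) + 7\right) + \sqrt{26}\right)^{2} = \left(\left(-2 + 0 + 7\right) + \sqrt{26}\right)^{2} = \left(5 + \sqrt{26}\right)^{2}$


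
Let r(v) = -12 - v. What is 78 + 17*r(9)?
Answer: -279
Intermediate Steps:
78 + 17*r(9) = 78 + 17*(-12 - 1*9) = 78 + 17*(-12 - 9) = 78 + 17*(-21) = 78 - 357 = -279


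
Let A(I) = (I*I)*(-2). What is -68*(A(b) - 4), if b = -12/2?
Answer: 5168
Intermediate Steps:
b = -6 (b = -12*½ = -6)
A(I) = -2*I² (A(I) = I²*(-2) = -2*I²)
-68*(A(b) - 4) = -68*(-2*(-6)² - 4) = -68*(-2*36 - 4) = -68*(-72 - 4) = -68*(-76) = 5168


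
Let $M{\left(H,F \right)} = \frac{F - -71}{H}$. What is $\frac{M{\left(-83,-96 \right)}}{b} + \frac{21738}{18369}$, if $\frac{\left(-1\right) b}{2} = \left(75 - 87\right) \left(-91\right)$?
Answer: $\frac{11225161}{9486568} \approx 1.1833$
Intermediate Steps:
$b = -2184$ ($b = - 2 \left(75 - 87\right) \left(-91\right) = - 2 \left(\left(-12\right) \left(-91\right)\right) = \left(-2\right) 1092 = -2184$)
$M{\left(H,F \right)} = \frac{71 + F}{H}$ ($M{\left(H,F \right)} = \frac{F + 71}{H} = \frac{71 + F}{H}$)
$\frac{M{\left(-83,-96 \right)}}{b} + \frac{21738}{18369} = \frac{\frac{1}{-83} \left(71 - 96\right)}{-2184} + \frac{21738}{18369} = \left(- \frac{1}{83}\right) \left(-25\right) \left(- \frac{1}{2184}\right) + 21738 \cdot \frac{1}{18369} = \frac{25}{83} \left(- \frac{1}{2184}\right) + \frac{7246}{6123} = - \frac{25}{181272} + \frac{7246}{6123} = \frac{11225161}{9486568}$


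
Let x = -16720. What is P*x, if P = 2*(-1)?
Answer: 33440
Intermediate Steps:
P = -2
P*x = -2*(-16720) = 33440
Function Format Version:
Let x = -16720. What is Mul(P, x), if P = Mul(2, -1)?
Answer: 33440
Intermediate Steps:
P = -2
Mul(P, x) = Mul(-2, -16720) = 33440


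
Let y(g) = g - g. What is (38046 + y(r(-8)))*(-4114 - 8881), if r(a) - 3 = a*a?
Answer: -494407770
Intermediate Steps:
r(a) = 3 + a² (r(a) = 3 + a*a = 3 + a²)
y(g) = 0
(38046 + y(r(-8)))*(-4114 - 8881) = (38046 + 0)*(-4114 - 8881) = 38046*(-12995) = -494407770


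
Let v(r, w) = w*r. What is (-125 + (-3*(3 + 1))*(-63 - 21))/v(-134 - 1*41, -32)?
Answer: 883/5600 ≈ 0.15768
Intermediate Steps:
v(r, w) = r*w
(-125 + (-3*(3 + 1))*(-63 - 21))/v(-134 - 1*41, -32) = (-125 + (-3*(3 + 1))*(-63 - 21))/(((-134 - 1*41)*(-32))) = (-125 - 3*4*(-84))/(((-134 - 41)*(-32))) = (-125 - 12*(-84))/((-175*(-32))) = (-125 + 1008)/5600 = 883*(1/5600) = 883/5600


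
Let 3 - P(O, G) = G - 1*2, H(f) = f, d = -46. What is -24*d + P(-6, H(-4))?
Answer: 1113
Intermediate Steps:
P(O, G) = 5 - G (P(O, G) = 3 - (G - 1*2) = 3 - (G - 2) = 3 - (-2 + G) = 3 + (2 - G) = 5 - G)
-24*d + P(-6, H(-4)) = -24*(-46) + (5 - 1*(-4)) = 1104 + (5 + 4) = 1104 + 9 = 1113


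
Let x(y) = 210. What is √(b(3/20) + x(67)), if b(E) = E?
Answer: 3*√2335/10 ≈ 14.497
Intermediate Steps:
√(b(3/20) + x(67)) = √(3/20 + 210) = √(4203/20) = 3*√2335/10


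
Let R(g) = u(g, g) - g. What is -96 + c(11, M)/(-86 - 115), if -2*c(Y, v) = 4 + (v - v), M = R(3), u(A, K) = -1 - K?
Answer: -19294/201 ≈ -95.990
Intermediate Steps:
R(g) = -1 - 2*g (R(g) = (-1 - g) - g = -1 - 2*g)
M = -7 (M = -1 - 2*3 = -1 - 6 = -7)
c(Y, v) = -2 (c(Y, v) = -(4 + (v - v))/2 = -(4 + 0)/2 = -½*4 = -2)
-96 + c(11, M)/(-86 - 115) = -96 - 2/(-86 - 115) = -96 - 2/(-201) = -96 - 1/201*(-2) = -96 + 2/201 = -19294/201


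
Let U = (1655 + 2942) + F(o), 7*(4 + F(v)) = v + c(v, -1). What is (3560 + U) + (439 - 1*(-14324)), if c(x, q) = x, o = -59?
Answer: 160294/7 ≈ 22899.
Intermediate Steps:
F(v) = -4 + 2*v/7 (F(v) = -4 + (v + v)/7 = -4 + (2*v)/7 = -4 + 2*v/7)
U = 32033/7 (U = (1655 + 2942) + (-4 + (2/7)*(-59)) = 4597 + (-4 - 118/7) = 4597 - 146/7 = 32033/7 ≈ 4576.1)
(3560 + U) + (439 - 1*(-14324)) = (3560 + 32033/7) + (439 - 1*(-14324)) = 56953/7 + (439 + 14324) = 56953/7 + 14763 = 160294/7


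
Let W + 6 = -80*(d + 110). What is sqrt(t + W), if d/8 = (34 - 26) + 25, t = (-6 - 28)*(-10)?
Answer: I*sqrt(29586) ≈ 172.01*I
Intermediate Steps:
t = 340 (t = -34*(-10) = 340)
d = 264 (d = 8*((34 - 26) + 25) = 8*(8 + 25) = 8*33 = 264)
W = -29926 (W = -6 - 80*(264 + 110) = -6 - 80*374 = -6 - 29920 = -29926)
sqrt(t + W) = sqrt(340 - 29926) = sqrt(-29586) = I*sqrt(29586)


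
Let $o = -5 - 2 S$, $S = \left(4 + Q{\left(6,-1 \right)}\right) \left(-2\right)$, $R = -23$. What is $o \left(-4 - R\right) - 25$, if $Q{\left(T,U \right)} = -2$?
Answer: $32$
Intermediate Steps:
$S = -4$ ($S = \left(4 - 2\right) \left(-2\right) = 2 \left(-2\right) = -4$)
$o = 3$ ($o = -5 - -8 = -5 + 8 = 3$)
$o \left(-4 - R\right) - 25 = 3 \left(-4 - -23\right) - 25 = 3 \left(-4 + 23\right) - 25 = 3 \cdot 19 - 25 = 57 - 25 = 32$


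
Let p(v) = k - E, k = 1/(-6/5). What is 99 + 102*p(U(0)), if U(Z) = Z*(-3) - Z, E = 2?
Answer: -190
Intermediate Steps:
k = -5/6 (k = 1/(-6*1/5) = 1/(-6/5) = -5/6 ≈ -0.83333)
U(Z) = -4*Z (U(Z) = -3*Z - Z = -4*Z)
p(v) = -17/6 (p(v) = -5/6 - 1*2 = -5/6 - 2 = -17/6)
99 + 102*p(U(0)) = 99 + 102*(-17/6) = 99 - 289 = -190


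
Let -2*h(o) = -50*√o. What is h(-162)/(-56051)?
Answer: -225*I*√2/56051 ≈ -0.0056769*I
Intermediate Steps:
h(o) = 25*√o (h(o) = -(-25)*√o = 25*√o)
h(-162)/(-56051) = (25*√(-162))/(-56051) = (25*(9*I*√2))*(-1/56051) = (225*I*√2)*(-1/56051) = -225*I*√2/56051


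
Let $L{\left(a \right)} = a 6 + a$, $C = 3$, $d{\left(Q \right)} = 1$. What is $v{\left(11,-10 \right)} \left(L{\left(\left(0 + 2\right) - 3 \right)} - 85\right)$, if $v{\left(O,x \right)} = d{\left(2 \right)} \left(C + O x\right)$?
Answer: $9844$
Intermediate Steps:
$v{\left(O,x \right)} = 3 + O x$ ($v{\left(O,x \right)} = 1 \left(3 + O x\right) = 3 + O x$)
$L{\left(a \right)} = 7 a$ ($L{\left(a \right)} = 6 a + a = 7 a$)
$v{\left(11,-10 \right)} \left(L{\left(\left(0 + 2\right) - 3 \right)} - 85\right) = \left(3 + 11 \left(-10\right)\right) \left(7 \left(\left(0 + 2\right) - 3\right) - 85\right) = \left(3 - 110\right) \left(7 \left(2 - 3\right) - 85\right) = - 107 \left(7 \left(-1\right) - 85\right) = - 107 \left(-7 - 85\right) = \left(-107\right) \left(-92\right) = 9844$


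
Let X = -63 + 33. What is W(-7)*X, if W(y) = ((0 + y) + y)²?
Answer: -5880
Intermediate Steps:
W(y) = 4*y² (W(y) = (y + y)² = (2*y)² = 4*y²)
X = -30
W(-7)*X = (4*(-7)²)*(-30) = (4*49)*(-30) = 196*(-30) = -5880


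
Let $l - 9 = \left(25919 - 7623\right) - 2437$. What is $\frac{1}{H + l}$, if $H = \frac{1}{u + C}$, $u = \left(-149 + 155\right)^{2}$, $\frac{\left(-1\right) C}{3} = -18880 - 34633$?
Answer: $\frac{160575}{2548004101} \approx 6.302 \cdot 10^{-5}$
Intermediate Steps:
$C = 160539$ ($C = - 3 \left(-18880 - 34633\right) = \left(-3\right) \left(-53513\right) = 160539$)
$u = 36$ ($u = 6^{2} = 36$)
$l = 15868$ ($l = 9 + \left(\left(25919 - 7623\right) - 2437\right) = 9 + \left(18296 - 2437\right) = 9 + 15859 = 15868$)
$H = \frac{1}{160575}$ ($H = \frac{1}{36 + 160539} = \frac{1}{160575} \approx 6.2276 \cdot 10^{-6}$)
$\frac{1}{H + l} = \frac{1}{\frac{1}{160575} + 15868} = \frac{1}{\frac{2548004101}{160575}} = \frac{160575}{2548004101}$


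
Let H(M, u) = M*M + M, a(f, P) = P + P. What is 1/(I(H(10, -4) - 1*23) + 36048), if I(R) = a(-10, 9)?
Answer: 1/36066 ≈ 2.7727e-5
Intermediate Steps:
a(f, P) = 2*P
H(M, u) = M + M² (H(M, u) = M² + M = M + M²)
I(R) = 18 (I(R) = 2*9 = 18)
1/(I(H(10, -4) - 1*23) + 36048) = 1/(18 + 36048) = 1/36066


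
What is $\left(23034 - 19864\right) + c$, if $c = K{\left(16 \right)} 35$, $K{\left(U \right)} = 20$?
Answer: $3870$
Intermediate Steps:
$c = 700$ ($c = 20 \cdot 35 = 700$)
$\left(23034 - 19864\right) + c = \left(23034 - 19864\right) + 700 = 3170 + 700 = 3870$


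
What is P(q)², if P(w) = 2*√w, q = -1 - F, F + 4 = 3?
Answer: 0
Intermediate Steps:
F = -1 (F = -4 + 3 = -1)
q = 0 (q = -1 - 1*(-1) = -1 + 1 = 0)
P(q)² = (2*√0)² = (2*0)² = 0² = 0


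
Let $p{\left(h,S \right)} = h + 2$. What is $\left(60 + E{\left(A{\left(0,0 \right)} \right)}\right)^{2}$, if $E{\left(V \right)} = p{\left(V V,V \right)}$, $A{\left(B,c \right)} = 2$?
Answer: $4356$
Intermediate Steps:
$p{\left(h,S \right)} = 2 + h$
$E{\left(V \right)} = 2 + V^{2}$ ($E{\left(V \right)} = 2 + V V = 2 + V^{2}$)
$\left(60 + E{\left(A{\left(0,0 \right)} \right)}\right)^{2} = \left(60 + \left(2 + 2^{2}\right)\right)^{2} = \left(60 + \left(2 + 4\right)\right)^{2} = \left(60 + 6\right)^{2} = 66^{2} = 4356$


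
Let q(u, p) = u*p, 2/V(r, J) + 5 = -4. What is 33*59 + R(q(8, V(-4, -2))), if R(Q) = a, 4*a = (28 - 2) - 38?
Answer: 1944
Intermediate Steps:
a = -3 (a = ((28 - 2) - 38)/4 = (26 - 38)/4 = (¼)*(-12) = -3)
V(r, J) = -2/9 (V(r, J) = 2/(-5 - 4) = 2/(-9) = 2*(-⅑) = -2/9)
q(u, p) = p*u
R(Q) = -3
33*59 + R(q(8, V(-4, -2))) = 33*59 - 3 = 1947 - 3 = 1944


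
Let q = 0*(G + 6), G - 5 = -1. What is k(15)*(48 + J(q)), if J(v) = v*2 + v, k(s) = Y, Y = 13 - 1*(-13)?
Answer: 1248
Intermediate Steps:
Y = 26 (Y = 13 + 13 = 26)
k(s) = 26
G = 4 (G = 5 - 1 = 4)
q = 0 (q = 0*(4 + 6) = 0*10 = 0)
J(v) = 3*v (J(v) = 2*v + v = 3*v)
k(15)*(48 + J(q)) = 26*(48 + 3*0) = 26*(48 + 0) = 26*48 = 1248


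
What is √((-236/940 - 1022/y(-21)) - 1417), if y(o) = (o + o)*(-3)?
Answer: I*√708440635/705 ≈ 37.754*I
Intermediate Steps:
y(o) = -6*o (y(o) = (2*o)*(-3) = -6*o)
√((-236/940 - 1022/y(-21)) - 1417) = √((-236/940 - 1022/((-6*(-21)))) - 1417) = √((-236*1/940 - 1022/126) - 1417) = √((-59/235 - 1022*1/126) - 1417) = √((-59/235 - 73/9) - 1417) = √(-17686/2115 - 1417) = √(-3014641/2115) = I*√708440635/705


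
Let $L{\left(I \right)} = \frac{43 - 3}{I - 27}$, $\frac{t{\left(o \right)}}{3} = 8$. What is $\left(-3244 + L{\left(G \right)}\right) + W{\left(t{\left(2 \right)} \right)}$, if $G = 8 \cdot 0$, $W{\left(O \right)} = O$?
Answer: $- \frac{86980}{27} \approx -3221.5$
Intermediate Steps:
$t{\left(o \right)} = 24$ ($t{\left(o \right)} = 3 \cdot 8 = 24$)
$G = 0$
$L{\left(I \right)} = \frac{40}{-27 + I}$
$\left(-3244 + L{\left(G \right)}\right) + W{\left(t{\left(2 \right)} \right)} = \left(-3244 + \frac{40}{-27 + 0}\right) + 24 = \left(-3244 + \frac{40}{-27}\right) + 24 = \left(-3244 + 40 \left(- \frac{1}{27}\right)\right) + 24 = \left(-3244 - \frac{40}{27}\right) + 24 = - \frac{87628}{27} + 24 = - \frac{86980}{27}$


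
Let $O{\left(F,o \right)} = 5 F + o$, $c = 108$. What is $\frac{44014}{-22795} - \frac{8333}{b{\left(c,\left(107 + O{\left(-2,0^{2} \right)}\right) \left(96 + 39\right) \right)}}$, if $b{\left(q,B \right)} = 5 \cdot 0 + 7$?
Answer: $- \frac{190258833}{159565} \approx -1192.4$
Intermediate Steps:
$O{\left(F,o \right)} = o + 5 F$
$b{\left(q,B \right)} = 7$ ($b{\left(q,B \right)} = 0 + 7 = 7$)
$\frac{44014}{-22795} - \frac{8333}{b{\left(c,\left(107 + O{\left(-2,0^{2} \right)}\right) \left(96 + 39\right) \right)}} = \frac{44014}{-22795} - \frac{8333}{7} = 44014 \left(- \frac{1}{22795}\right) - \frac{8333}{7} = - \frac{44014}{22795} - \frac{8333}{7} = - \frac{190258833}{159565}$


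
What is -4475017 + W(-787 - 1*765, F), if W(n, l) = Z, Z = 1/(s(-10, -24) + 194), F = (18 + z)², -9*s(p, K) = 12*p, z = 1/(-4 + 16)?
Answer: -2783460571/622 ≈ -4.4750e+6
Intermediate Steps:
z = 1/12 ≈ 0.083333
s(p, K) = -4*p/3
F = 47089/144 (F = (18 + 1/12)² = (217/12)² = 47089/144 ≈ 327.01)
Z = 3/622 (Z = 1/(-4/3*(-10) + 194) = 1/(40/3 + 194) = 1/(622/3) = 3/622 ≈ 0.0048231)
W(n, l) = 3/622
-4475017 + W(-787 - 1*765, F) = -4475017 + 3/622 = -2783460571/622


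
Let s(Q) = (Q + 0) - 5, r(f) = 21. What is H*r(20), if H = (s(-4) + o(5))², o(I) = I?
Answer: 336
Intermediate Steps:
s(Q) = -5 + Q (s(Q) = Q - 5 = -5 + Q)
H = 16 (H = ((-5 - 4) + 5)² = (-9 + 5)² = (-4)² = 16)
H*r(20) = 16*21 = 336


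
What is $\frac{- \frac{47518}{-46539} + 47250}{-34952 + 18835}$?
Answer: $- \frac{2199015268}{750069063} \approx -2.9318$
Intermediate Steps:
$\frac{- \frac{47518}{-46539} + 47250}{-34952 + 18835} = \frac{\left(-47518\right) \left(- \frac{1}{46539}\right) + 47250}{-16117} = \left(\frac{47518}{46539} + 47250\right) \left(- \frac{1}{16117}\right) = \frac{2199015268}{46539} \left(- \frac{1}{16117}\right) = - \frac{2199015268}{750069063}$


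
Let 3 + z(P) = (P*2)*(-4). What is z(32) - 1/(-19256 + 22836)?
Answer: -927221/3580 ≈ -259.00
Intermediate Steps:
z(P) = -3 - 8*P (z(P) = -3 + (P*2)*(-4) = -3 + (2*P)*(-4) = -3 - 8*P)
z(32) - 1/(-19256 + 22836) = (-3 - 8*32) - 1/(-19256 + 22836) = (-3 - 256) - 1/3580 = -259 - 1*1/3580 = -259 - 1/3580 = -927221/3580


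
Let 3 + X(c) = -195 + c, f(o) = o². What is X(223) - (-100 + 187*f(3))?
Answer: -1558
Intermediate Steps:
X(c) = -198 + c (X(c) = -3 + (-195 + c) = -198 + c)
X(223) - (-100 + 187*f(3)) = (-198 + 223) - (-100 + 187*3²) = 25 - (-100 + 187*9) = 25 - (-100 + 1683) = 25 - 1*1583 = 25 - 1583 = -1558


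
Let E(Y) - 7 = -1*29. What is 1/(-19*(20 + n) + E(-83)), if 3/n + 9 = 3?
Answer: -2/785 ≈ -0.0025478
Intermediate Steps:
n = -½ (n = 3/(-9 + 3) = 3/(-6) = 3*(-⅙) = -½ ≈ -0.50000)
E(Y) = -22 (E(Y) = 7 - 1*29 = 7 - 29 = -22)
1/(-19*(20 + n) + E(-83)) = 1/(-19*(20 - ½) - 22) = 1/(-19*39/2 - 22) = 1/(-741/2 - 22) = 1/(-785/2) = -2/785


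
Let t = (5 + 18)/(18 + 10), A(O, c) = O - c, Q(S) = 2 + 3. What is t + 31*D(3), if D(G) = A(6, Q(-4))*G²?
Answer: 7835/28 ≈ 279.82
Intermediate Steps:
Q(S) = 5
D(G) = G² (D(G) = (6 - 1*5)*G² = (6 - 5)*G² = 1*G² = G²)
t = 23/28 ≈ 0.82143
t + 31*D(3) = 23/28 + 31*3² = 23/28 + 31*9 = 23/28 + 279 = 7835/28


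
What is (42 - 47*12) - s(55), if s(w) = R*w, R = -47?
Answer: 2063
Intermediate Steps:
s(w) = -47*w
(42 - 47*12) - s(55) = (42 - 47*12) - (-47)*55 = (42 - 564) - 1*(-2585) = -522 + 2585 = 2063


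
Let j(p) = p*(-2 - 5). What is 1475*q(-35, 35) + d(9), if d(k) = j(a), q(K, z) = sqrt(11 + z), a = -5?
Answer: 35 + 1475*sqrt(46) ≈ 10039.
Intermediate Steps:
j(p) = -7*p (j(p) = p*(-7) = -7*p)
d(k) = 35 (d(k) = -7*(-5) = 35)
1475*q(-35, 35) + d(9) = 1475*sqrt(11 + 35) + 35 = 1475*sqrt(46) + 35 = 35 + 1475*sqrt(46)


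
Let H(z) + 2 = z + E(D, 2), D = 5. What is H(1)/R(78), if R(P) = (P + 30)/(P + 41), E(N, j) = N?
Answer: 119/27 ≈ 4.4074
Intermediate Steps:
H(z) = 3 + z (H(z) = -2 + (z + 5) = -2 + (5 + z) = 3 + z)
R(P) = (30 + P)/(41 + P)
H(1)/R(78) = (3 + 1)/(((30 + 78)/(41 + 78))) = 4/((108/119)) = 4/(((1/119)*108)) = 4/(108/119) = 4*(119/108) = 119/27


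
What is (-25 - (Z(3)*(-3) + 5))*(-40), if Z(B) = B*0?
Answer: 1200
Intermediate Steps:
Z(B) = 0
(-25 - (Z(3)*(-3) + 5))*(-40) = (-25 - (0*(-3) + 5))*(-40) = (-25 - (0 + 5))*(-40) = (-25 - 1*5)*(-40) = (-25 - 5)*(-40) = -30*(-40) = 1200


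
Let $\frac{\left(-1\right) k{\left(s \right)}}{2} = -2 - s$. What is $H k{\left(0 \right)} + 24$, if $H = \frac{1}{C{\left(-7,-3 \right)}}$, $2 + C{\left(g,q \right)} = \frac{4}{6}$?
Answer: $21$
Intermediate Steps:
$C{\left(g,q \right)} = - \frac{4}{3}$ ($C{\left(g,q \right)} = -2 + \frac{4}{6} = -2 + 4 \cdot \frac{1}{6} = -2 + \frac{2}{3} = - \frac{4}{3}$)
$k{\left(s \right)} = 4 + 2 s$ ($k{\left(s \right)} = - 2 \left(-2 - s\right) = 4 + 2 s$)
$H = - \frac{3}{4}$ ($H = \frac{1}{- \frac{4}{3}} = - \frac{3}{4} \approx -0.75$)
$H k{\left(0 \right)} + 24 = - \frac{3 \left(4 + 2 \cdot 0\right)}{4} + 24 = - \frac{3 \left(4 + 0\right)}{4} + 24 = \left(- \frac{3}{4}\right) 4 + 24 = -3 + 24 = 21$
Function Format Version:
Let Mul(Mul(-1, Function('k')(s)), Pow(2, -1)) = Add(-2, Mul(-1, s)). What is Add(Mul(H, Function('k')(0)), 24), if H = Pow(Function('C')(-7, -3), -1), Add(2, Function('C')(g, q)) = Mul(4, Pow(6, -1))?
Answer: 21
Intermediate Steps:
Function('C')(g, q) = Rational(-4, 3) (Function('C')(g, q) = Add(-2, Mul(4, Pow(6, -1))) = Add(-2, Mul(4, Rational(1, 6))) = Add(-2, Rational(2, 3)) = Rational(-4, 3))
Function('k')(s) = Add(4, Mul(2, s)) (Function('k')(s) = Mul(-2, Add(-2, Mul(-1, s))) = Add(4, Mul(2, s)))
H = Rational(-3, 4) (H = Pow(Rational(-4, 3), -1) = Rational(-3, 4) ≈ -0.75000)
Add(Mul(H, Function('k')(0)), 24) = Add(Mul(Rational(-3, 4), Add(4, Mul(2, 0))), 24) = Add(Mul(Rational(-3, 4), Add(4, 0)), 24) = Add(Mul(Rational(-3, 4), 4), 24) = Add(-3, 24) = 21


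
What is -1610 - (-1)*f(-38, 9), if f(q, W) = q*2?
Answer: -1686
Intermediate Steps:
f(q, W) = 2*q
-1610 - (-1)*f(-38, 9) = -1610 - (-1)*2*(-38) = -1610 - (-1)*(-76) = -1610 - 1*76 = -1610 - 76 = -1686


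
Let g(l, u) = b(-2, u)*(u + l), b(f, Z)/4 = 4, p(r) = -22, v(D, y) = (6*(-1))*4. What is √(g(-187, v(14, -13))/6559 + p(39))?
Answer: I*√968593766/6559 ≈ 4.745*I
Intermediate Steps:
v(D, y) = -24 (v(D, y) = -6*4 = -24)
b(f, Z) = 16 (b(f, Z) = 4*4 = 16)
g(l, u) = 16*l + 16*u (g(l, u) = 16*(u + l) = 16*(l + u) = 16*l + 16*u)
√(g(-187, v(14, -13))/6559 + p(39)) = √((16*(-187) + 16*(-24))/6559 - 22) = √((-2992 - 384)*(1/6559) - 22) = √(-3376*1/6559 - 22) = √(-3376/6559 - 22) = √(-147674/6559) = I*√968593766/6559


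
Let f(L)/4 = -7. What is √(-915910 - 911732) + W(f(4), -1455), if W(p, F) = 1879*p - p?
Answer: -52584 + I*√1827642 ≈ -52584.0 + 1351.9*I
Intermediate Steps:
f(L) = -28 (f(L) = 4*(-7) = -28)
W(p, F) = 1878*p
√(-915910 - 911732) + W(f(4), -1455) = √(-915910 - 911732) + 1878*(-28) = √(-1827642) - 52584 = I*√1827642 - 52584 = -52584 + I*√1827642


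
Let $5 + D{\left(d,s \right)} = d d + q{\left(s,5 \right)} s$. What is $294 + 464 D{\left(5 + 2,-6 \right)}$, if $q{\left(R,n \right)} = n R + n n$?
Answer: $34630$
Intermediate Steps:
$q{\left(R,n \right)} = n^{2} + R n$ ($q{\left(R,n \right)} = R n + n^{2} = n^{2} + R n$)
$D{\left(d,s \right)} = -5 + d^{2} + s \left(25 + 5 s\right)$ ($D{\left(d,s \right)} = -5 + \left(d d + 5 \left(s + 5\right) s\right) = -5 + \left(d^{2} + 5 \left(5 + s\right) s\right) = -5 + \left(d^{2} + \left(25 + 5 s\right) s\right) = -5 + \left(d^{2} + s \left(25 + 5 s\right)\right) = -5 + d^{2} + s \left(25 + 5 s\right)$)
$294 + 464 D{\left(5 + 2,-6 \right)} = 294 + 464 \left(-5 + \left(5 + 2\right)^{2} + 5 \left(-6\right) \left(5 - 6\right)\right) = 294 + 464 \left(-5 + 7^{2} + 5 \left(-6\right) \left(-1\right)\right) = 294 + 464 \left(-5 + 49 + 30\right) = 294 + 464 \cdot 74 = 294 + 34336 = 34630$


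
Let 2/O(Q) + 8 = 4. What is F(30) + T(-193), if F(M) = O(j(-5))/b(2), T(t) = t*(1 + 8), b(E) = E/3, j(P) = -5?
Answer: -6951/4 ≈ -1737.8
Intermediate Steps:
O(Q) = -½ (O(Q) = 2/(-8 + 4) = 2/(-4) = 2*(-¼) = -½)
b(E) = E/3 (b(E) = E*(⅓) = E/3)
T(t) = 9*t (T(t) = t*9 = 9*t)
F(M) = -¾ (F(M) = -1/(2*((⅓)*2)) = -1/(2*⅔) = -½*3/2 = -¾)
F(30) + T(-193) = -¾ + 9*(-193) = -¾ - 1737 = -6951/4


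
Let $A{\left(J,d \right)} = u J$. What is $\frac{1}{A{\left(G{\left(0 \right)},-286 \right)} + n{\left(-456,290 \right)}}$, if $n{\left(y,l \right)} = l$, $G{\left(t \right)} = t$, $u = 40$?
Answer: $\frac{1}{290} \approx 0.0034483$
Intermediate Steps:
$A{\left(J,d \right)} = 40 J$
$\frac{1}{A{\left(G{\left(0 \right)},-286 \right)} + n{\left(-456,290 \right)}} = \frac{1}{40 \cdot 0 + 290} = \frac{1}{0 + 290} = \frac{1}{290}$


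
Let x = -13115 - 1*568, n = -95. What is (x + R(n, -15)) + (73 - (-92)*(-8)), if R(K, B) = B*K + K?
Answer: -13016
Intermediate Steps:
x = -13683 (x = -13115 - 568 = -13683)
R(K, B) = K + B*K
(x + R(n, -15)) + (73 - (-92)*(-8)) = (-13683 - 95*(1 - 15)) + (73 - (-92)*(-8)) = (-13683 - 95*(-14)) + (73 - 46*16) = (-13683 + 1330) + (73 - 736) = -12353 - 663 = -13016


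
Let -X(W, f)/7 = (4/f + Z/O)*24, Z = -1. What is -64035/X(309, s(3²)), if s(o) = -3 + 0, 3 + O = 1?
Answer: -12807/28 ≈ -457.39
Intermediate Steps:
O = -2 (O = -3 + 1 = -2)
s(o) = -3
X(W, f) = -84 - 672/f (X(W, f) = -7*(4/f - 1/(-2))*24 = -7*(4/f - 1*(-½))*24 = -7*(4/f + ½)*24 = -7*(½ + 4/f)*24 = -7*(12 + 96/f) = -84 - 672/f)
-64035/X(309, s(3²)) = -64035/(-84 - 672/(-3)) = -64035/(-84 - 672*(-⅓)) = -64035/(-84 + 224) = -64035/140 = -64035*1/140 = -12807/28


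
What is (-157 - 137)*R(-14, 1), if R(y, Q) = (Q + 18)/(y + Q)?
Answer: 5586/13 ≈ 429.69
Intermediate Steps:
R(y, Q) = (18 + Q)/(Q + y)
(-157 - 137)*R(-14, 1) = (-157 - 137)*((18 + 1)/(1 - 14)) = -294*19/(-13) = -(-294)*19/13 = -294*(-19/13) = 5586/13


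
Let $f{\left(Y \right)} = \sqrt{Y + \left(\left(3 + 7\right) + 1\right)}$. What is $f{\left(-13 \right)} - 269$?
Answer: $-269 + i \sqrt{2} \approx -269.0 + 1.4142 i$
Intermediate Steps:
$f{\left(Y \right)} = \sqrt{11 + Y}$ ($f{\left(Y \right)} = \sqrt{Y + \left(10 + 1\right)} = \sqrt{Y + 11} = \sqrt{11 + Y}$)
$f{\left(-13 \right)} - 269 = \sqrt{11 - 13} - 269 = \sqrt{-2} - 269 = i \sqrt{2} - 269 = -269 + i \sqrt{2}$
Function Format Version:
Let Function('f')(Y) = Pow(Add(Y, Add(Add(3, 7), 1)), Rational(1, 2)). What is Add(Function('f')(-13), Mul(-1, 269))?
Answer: Add(-269, Mul(I, Pow(2, Rational(1, 2)))) ≈ Add(-269.00, Mul(1.4142, I))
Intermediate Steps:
Function('f')(Y) = Pow(Add(11, Y), Rational(1, 2)) (Function('f')(Y) = Pow(Add(Y, Add(10, 1)), Rational(1, 2)) = Pow(Add(Y, 11), Rational(1, 2)) = Pow(Add(11, Y), Rational(1, 2)))
Add(Function('f')(-13), Mul(-1, 269)) = Add(Pow(Add(11, -13), Rational(1, 2)), Mul(-1, 269)) = Add(Pow(-2, Rational(1, 2)), -269) = Add(Mul(I, Pow(2, Rational(1, 2))), -269) = Add(-269, Mul(I, Pow(2, Rational(1, 2))))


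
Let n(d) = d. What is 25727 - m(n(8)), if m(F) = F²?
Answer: 25663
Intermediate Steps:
25727 - m(n(8)) = 25727 - 1*8² = 25727 - 1*64 = 25727 - 64 = 25663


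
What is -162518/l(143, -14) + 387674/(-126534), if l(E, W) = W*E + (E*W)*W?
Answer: -7663414034/823293471 ≈ -9.3082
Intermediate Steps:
l(E, W) = E*W + E*W²
-162518/l(143, -14) + 387674/(-126534) = -162518*(-1/(2002*(1 - 14))) + 387674/(-126534) = -162518/(143*(-14)*(-13)) + 387674*(-1/126534) = -162518/26026 - 193837/63267 = -162518*1/26026 - 193837/63267 = -81259/13013 - 193837/63267 = -7663414034/823293471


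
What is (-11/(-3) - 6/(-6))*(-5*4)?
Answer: -280/3 ≈ -93.333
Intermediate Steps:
(-11/(-3) - 6/(-6))*(-5*4) = (-11*(-⅓) - 6*(-⅙))*(-20) = (11/3 + 1)*(-20) = (14/3)*(-20) = -280/3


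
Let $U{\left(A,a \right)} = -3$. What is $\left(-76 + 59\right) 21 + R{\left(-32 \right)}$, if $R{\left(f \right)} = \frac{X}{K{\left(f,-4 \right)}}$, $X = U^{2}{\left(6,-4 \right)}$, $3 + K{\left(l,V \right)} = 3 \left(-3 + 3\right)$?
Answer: $-360$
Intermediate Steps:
$K{\left(l,V \right)} = -3$ ($K{\left(l,V \right)} = -3 + 3 \left(-3 + 3\right) = -3 + 3 \cdot 0 = -3 + 0 = -3$)
$X = 9$ ($X = \left(-3\right)^{2} = 9$)
$R{\left(f \right)} = -3$ ($R{\left(f \right)} = \frac{9}{-3} = 9 \left(- \frac{1}{3}\right) = -3$)
$\left(-76 + 59\right) 21 + R{\left(-32 \right)} = \left(-76 + 59\right) 21 - 3 = \left(-17\right) 21 - 3 = -357 - 3 = -360$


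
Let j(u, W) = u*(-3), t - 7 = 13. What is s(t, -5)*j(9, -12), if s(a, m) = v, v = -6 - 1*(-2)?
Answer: 108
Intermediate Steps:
t = 20 (t = 7 + 13 = 20)
j(u, W) = -3*u
v = -4 (v = -6 + 2 = -4)
s(a, m) = -4
s(t, -5)*j(9, -12) = -(-12)*9 = -4*(-27) = 108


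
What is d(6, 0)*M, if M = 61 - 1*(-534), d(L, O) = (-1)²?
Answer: 595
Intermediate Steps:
d(L, O) = 1
M = 595 (M = 61 + 534 = 595)
d(6, 0)*M = 1*595 = 595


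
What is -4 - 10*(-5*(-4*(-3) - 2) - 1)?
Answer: 506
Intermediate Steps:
-4 - 10*(-5*(-4*(-3) - 2) - 1) = -4 - 10*(-5*(12 - 2) - 1) = -4 - 10*(-5*10 - 1) = -4 - 10*(-50 - 1) = -4 - 10*(-51) = -4 + 510 = 506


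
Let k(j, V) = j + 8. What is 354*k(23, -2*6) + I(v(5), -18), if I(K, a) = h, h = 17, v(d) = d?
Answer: 10991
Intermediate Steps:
k(j, V) = 8 + j
I(K, a) = 17
354*k(23, -2*6) + I(v(5), -18) = 354*(8 + 23) + 17 = 354*31 + 17 = 10974 + 17 = 10991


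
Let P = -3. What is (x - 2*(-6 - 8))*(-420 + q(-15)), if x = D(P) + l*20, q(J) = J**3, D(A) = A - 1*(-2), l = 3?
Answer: -330165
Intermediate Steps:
D(A) = 2 + A (D(A) = A + 2 = 2 + A)
x = 59 (x = (2 - 3) + 3*20 = -1 + 60 = 59)
(x - 2*(-6 - 8))*(-420 + q(-15)) = (59 - 2*(-6 - 8))*(-420 + (-15)**3) = (59 - 2*(-14))*(-420 - 3375) = (59 + 28)*(-3795) = 87*(-3795) = -330165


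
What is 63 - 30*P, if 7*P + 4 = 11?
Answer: 33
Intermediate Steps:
P = 1 (P = -4/7 + (⅐)*11 = -4/7 + 11/7 = 1)
63 - 30*P = 63 - 30*1 = 63 - 30 = 33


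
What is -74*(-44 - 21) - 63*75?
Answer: 85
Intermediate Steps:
-74*(-44 - 21) - 63*75 = -74*(-65) - 4725 = 4810 - 4725 = 85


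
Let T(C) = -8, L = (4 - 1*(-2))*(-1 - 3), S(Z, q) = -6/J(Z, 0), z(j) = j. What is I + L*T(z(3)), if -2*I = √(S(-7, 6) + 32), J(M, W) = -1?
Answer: 192 - √38/2 ≈ 188.92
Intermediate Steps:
S(Z, q) = 6 (S(Z, q) = -6/(-1) = -6*(-1) = 6)
L = -24 (L = (4 + 2)*(-4) = 6*(-4) = -24)
I = -√38/2 (I = -√(6 + 32)/2 = -√38/2 ≈ -3.0822)
I + L*T(z(3)) = -√38/2 - 24*(-8) = -√38/2 + 192 = 192 - √38/2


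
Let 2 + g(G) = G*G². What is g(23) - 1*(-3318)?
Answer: 15483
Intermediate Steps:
g(G) = -2 + G³ (g(G) = -2 + G*G² = -2 + G³)
g(23) - 1*(-3318) = (-2 + 23³) - 1*(-3318) = (-2 + 12167) + 3318 = 12165 + 3318 = 15483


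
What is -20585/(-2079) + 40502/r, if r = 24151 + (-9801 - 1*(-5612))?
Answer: 27506746/2305611 ≈ 11.930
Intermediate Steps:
r = 19962 (r = 24151 + (-9801 + 5612) = 24151 - 4189 = 19962)
-20585/(-2079) + 40502/r = -20585/(-2079) + 40502/19962 = -20585*(-1/2079) + 40502*(1/19962) = 20585/2079 + 20251/9981 = 27506746/2305611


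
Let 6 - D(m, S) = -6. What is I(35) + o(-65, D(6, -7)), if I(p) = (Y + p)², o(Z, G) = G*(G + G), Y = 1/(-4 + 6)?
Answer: 6193/4 ≈ 1548.3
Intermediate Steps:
D(m, S) = 12 (D(m, S) = 6 - 1*(-6) = 6 + 6 = 12)
Y = ½ (Y = 1/2 = ½ ≈ 0.50000)
o(Z, G) = 2*G² (o(Z, G) = G*(2*G) = 2*G²)
I(p) = (½ + p)²
I(35) + o(-65, D(6, -7)) = (1 + 2*35)²/4 + 2*12² = (1 + 70)²/4 + 2*144 = (¼)*71² + 288 = (¼)*5041 + 288 = 5041/4 + 288 = 6193/4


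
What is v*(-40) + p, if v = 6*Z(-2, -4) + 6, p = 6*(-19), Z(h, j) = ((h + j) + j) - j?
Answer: 1086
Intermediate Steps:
Z(h, j) = h + j (Z(h, j) = (h + 2*j) - j = h + j)
p = -114
v = -30 (v = 6*(-2 - 4) + 6 = 6*(-6) + 6 = -36 + 6 = -30)
v*(-40) + p = -30*(-40) - 114 = 1200 - 114 = 1086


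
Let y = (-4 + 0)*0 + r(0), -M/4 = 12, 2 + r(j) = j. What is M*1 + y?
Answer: -50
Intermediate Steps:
r(j) = -2 + j
M = -48 (M = -4*12 = -48)
y = -2 (y = (-4 + 0)*0 + (-2 + 0) = -4*0 - 2 = 0 - 2 = -2)
M*1 + y = -48*1 - 2 = -48 - 2 = -50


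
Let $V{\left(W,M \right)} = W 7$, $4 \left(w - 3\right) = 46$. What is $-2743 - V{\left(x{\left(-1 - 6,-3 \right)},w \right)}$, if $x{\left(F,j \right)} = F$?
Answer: $-2694$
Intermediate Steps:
$w = \frac{29}{2}$ ($w = 3 + \frac{1}{4} \cdot 46 = 3 + \frac{23}{2} = \frac{29}{2} \approx 14.5$)
$V{\left(W,M \right)} = 7 W$
$-2743 - V{\left(x{\left(-1 - 6,-3 \right)},w \right)} = -2743 - 7 \left(-1 - 6\right) = -2743 - 7 \left(-7\right) = -2743 - -49 = -2743 + 49 = -2694$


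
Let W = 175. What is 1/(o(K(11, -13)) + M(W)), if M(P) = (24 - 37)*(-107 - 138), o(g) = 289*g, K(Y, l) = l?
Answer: -1/572 ≈ -0.0017483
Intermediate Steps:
M(P) = 3185 (M(P) = -13*(-245) = 3185)
1/(o(K(11, -13)) + M(W)) = 1/(289*(-13) + 3185) = 1/(-3757 + 3185) = 1/(-572) = -1/572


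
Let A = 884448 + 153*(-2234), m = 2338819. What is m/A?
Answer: 2338819/542646 ≈ 4.3100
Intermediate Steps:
A = 542646 (A = 884448 - 341802 = 542646)
m/A = 2338819/542646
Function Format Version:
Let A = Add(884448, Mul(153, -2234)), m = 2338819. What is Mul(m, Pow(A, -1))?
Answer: Rational(2338819, 542646) ≈ 4.3100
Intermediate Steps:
A = 542646 (A = Add(884448, -341802) = 542646)
Mul(m, Pow(A, -1)) = Mul(2338819, Pow(542646, -1)) = Mul(2338819, Rational(1, 542646)) = Rational(2338819, 542646)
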